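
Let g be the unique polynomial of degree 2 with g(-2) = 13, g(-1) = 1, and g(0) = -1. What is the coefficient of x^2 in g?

Write g(x) = ax^2 + bx + c. Substituting each data point gives a linear system:
  4a - 2b + c = 13
  a - b + c = 1
  c = -1
Solving the system yields a = 5, b = 3, c = -1.
So g(x) = 5x^2 + 3x - 1.
The leading coefficient is 5.

5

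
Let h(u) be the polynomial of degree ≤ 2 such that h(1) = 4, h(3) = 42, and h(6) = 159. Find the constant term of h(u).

-3

Write h(u) = au^2 + bu + c. Substituting each data point gives a linear system:
  a + b + c = 4
  9a + 3b + c = 42
  36a + 6b + c = 159
Solving the system yields a = 4, b = 3, c = -3.
So h(u) = 4u^2 + 3u - 3.
The constant term is -3.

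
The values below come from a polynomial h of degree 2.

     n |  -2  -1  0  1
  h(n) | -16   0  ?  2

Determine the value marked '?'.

On equispaced nodes a degree-2 polynomial has vanishing third forward difference, so
  - h(-2) + 3·h(-1) - 3·h(0) + h(1) = 0.
Substituting the known values and solving for h(0):
  -3·h(0) = -18
  h(0) = 6.

6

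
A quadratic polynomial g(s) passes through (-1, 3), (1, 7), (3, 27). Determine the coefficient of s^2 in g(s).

Write g(s) = as^2 + bs + c. Substituting each data point gives a linear system:
  a - b + c = 3
  a + b + c = 7
  9a + 3b + c = 27
Solving the system yields a = 2, b = 2, c = 3.
So g(s) = 2s² + 2s + 3.
The leading coefficient is 2.

2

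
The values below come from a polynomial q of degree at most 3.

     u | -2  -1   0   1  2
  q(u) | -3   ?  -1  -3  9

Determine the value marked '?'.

On equispaced nodes a degree-3 polynomial has vanishing fourth forward difference, so
  q(-2) - 4·q(-1) + 6·q(0) - 4·q(1) + q(2) = 0.
Substituting the known values and solving for q(-1):
  -4·q(-1) = -12
  q(-1) = 3.

3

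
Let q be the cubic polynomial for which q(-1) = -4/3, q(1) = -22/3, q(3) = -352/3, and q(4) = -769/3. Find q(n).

Write q(n) = an^3 + bn^2 + cn + d. Substituting each data point gives a linear system:
  -a + b - c + d = -4/3
  a + b + c + d = -22/3
  27a + 9b + 3c + d = -352/3
  64a + 16b + 4c + d = -769/3
Solving the system yields a = -3, b = -4, c = 0, d = -1/3.
So q(n) = -3n^3 - 4n^2 - 1/3.
Check: q(-1) = -4/3. ✓

q(n) = -3n^3 - 4n^2 - 1/3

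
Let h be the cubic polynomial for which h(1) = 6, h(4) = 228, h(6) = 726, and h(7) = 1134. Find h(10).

Using the Lagrange interpolation formula with nodes 1, 4, 6, 7:
  L_0(n) = (n - 4)(n - 6)(n - 7) / -90
  L_1(n) = (n - 1)(n - 6)(n - 7) / 18
  L_2(n) = (n - 1)(n - 4)(n - 7) / -10
  L_3(n) = (n - 1)(n - 4)(n - 6) / 18
Then h(n) = 6·L_0(n) + 228·L_1(n) + 726·L_2(n) + 1134·L_3(n).
Expanding and collecting terms gives h(n) = 3n^3 + 2n^2 + n.
Evaluating at n = 10: h(10) = 3210.

3210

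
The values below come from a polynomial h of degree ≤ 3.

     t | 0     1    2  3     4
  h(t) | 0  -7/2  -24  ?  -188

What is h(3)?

-159/2

The 4 known points determine the degree-3 polynomial uniquely.
Write h(t) = at^3 + bt^2 + ct + d. Substituting each data point gives a linear system:
  d = 0
  a + b + c + d = -7/2
  8a + 4b + 2c + d = -24
  64a + 16b + 4c + d = -188
Solving the system yields a = -3, b = 1/2, c = -1, d = 0.
So h(t) = -3t^3 + (1/2)t^2 - t.
Then h(3) = -159/2.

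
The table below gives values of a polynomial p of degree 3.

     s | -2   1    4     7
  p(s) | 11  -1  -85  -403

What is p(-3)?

Forward differences of the values at s = -2, 1, 4, 7:
  p  : 11  -1  -85  -403
  Δ  : -12  -84  -318
  Δ^2: -72  -234
  Δ^3: -162
The third differences are constant, confirming degree 3.
Interpolating (Newton forward form) and evaluating at s = -3 gives p(-3) = 27.

27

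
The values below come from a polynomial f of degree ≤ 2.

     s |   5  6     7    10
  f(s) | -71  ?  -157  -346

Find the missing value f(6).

The 3 known points determine the degree-2 polynomial uniquely.
Write f(s) = as^2 + bs + c. Substituting each data point gives a linear system:
  25a + 5b + c = -71
  49a + 7b + c = -157
  100a + 10b + c = -346
Solving the system yields a = -4, b = 5, c = 4.
So f(s) = -4s² + 5s + 4.
Then f(6) = -110.

-110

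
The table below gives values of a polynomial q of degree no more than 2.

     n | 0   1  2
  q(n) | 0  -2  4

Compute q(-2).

28

Forward differences of the values at n = 0, 1, 2:
  q  : 0  -2  4
  Δ  : -2  6
  Δ^2: 8
The second differences are constant, confirming degree 2.
Interpolating (Newton forward form) and evaluating at n = -2 gives q(-2) = 28.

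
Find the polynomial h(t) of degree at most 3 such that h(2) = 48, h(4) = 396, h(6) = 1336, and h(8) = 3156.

Using the Lagrange interpolation formula with nodes 2, 4, 6, 8:
  L_0(t) = (t - 4)(t - 6)(t - 8) / -48
  L_1(t) = (t - 2)(t - 6)(t - 8) / 16
  L_2(t) = (t - 2)(t - 4)(t - 8) / -16
  L_3(t) = (t - 2)(t - 4)(t - 6) / 48
Then h(t) = 48·L_0(t) + 396·L_1(t) + 1336·L_2(t) + 3156·L_3(t).
Expanding and collecting terms gives h(t) = 6t^3 + 2t^2 - 6t + 4.
Check: h(2) = 48. ✓

h(t) = 6t^3 + 2t^2 - 6t + 4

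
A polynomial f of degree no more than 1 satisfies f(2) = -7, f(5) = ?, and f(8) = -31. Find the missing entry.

The 2 known points determine the degree-1 polynomial uniquely.
Write f(s) = as + b. Substituting each data point gives a linear system:
  2a + b = -7
  8a + b = -31
Solving the system yields a = -4, b = 1.
So f(s) = -4s + 1.
Then f(5) = -19.

-19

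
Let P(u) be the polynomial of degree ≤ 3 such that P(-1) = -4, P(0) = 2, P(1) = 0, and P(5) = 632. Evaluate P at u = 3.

116

Using the Lagrange interpolation formula with nodes -1, 0, 1, 5:
  L_0(u) = u(u - 1)(u - 5) / -12
  L_1(u) = (u + 1)(u - 1)(u - 5) / 5
  L_2(u) = (u + 1)u(u - 5) / -8
  L_3(u) = (u + 1)u(u - 1) / 120
Then P(u) = -4·L_0(u) + 2·L_1(u) + 0·L_2(u) + 632·L_3(u).
Expanding and collecting terms gives P(u) = 6u³ - 4u² - 4u + 2.
Evaluating at u = 3: P(3) = 116.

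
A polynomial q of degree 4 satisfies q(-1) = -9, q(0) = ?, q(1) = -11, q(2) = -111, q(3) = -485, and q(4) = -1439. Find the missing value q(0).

The 5 known points determine the degree-4 polynomial uniquely.
Write q(s) = as^4 + bs^3 + cs^2 + ds + e. Substituting each data point gives a linear system:
  a - b + c - d + e = -9
  a + b + c + d + e = -11
  16a + 8b + 4c + 2d + e = -111
  81a + 27b + 9c + 3d + e = -485
  256a + 64b + 16c + 4d + e = -1439
Solving the system yields a = -5, b = -1, c = -6, d = 0, e = 1.
So q(s) = -5s^4 - s^3 - 6s^2 + 1.
Then q(0) = 1.

1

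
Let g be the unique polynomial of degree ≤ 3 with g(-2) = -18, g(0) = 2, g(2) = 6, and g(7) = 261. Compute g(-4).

Using the Lagrange interpolation formula with nodes -2, 0, 2, 7:
  L_0(x) = x(x - 2)(x - 7) / -72
  L_1(x) = (x + 2)(x - 2)(x - 7) / 28
  L_2(x) = (x + 2)x(x - 7) / -40
  L_3(x) = (x + 2)x(x - 2) / 315
Then g(x) = -18·L_0(x) + 2·L_1(x) + 6·L_2(x) + 261·L_3(x).
Expanding and collecting terms gives g(x) = x³ - 2x² + 2x + 2.
Evaluating at x = -4: g(-4) = -102.

-102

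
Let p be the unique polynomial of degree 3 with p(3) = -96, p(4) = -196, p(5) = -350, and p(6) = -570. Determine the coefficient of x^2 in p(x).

Write p(x) = ax^3 + bx^2 + cx + d. Substituting each data point gives a linear system:
  27a + 9b + 3c + d = -96
  64a + 16b + 4c + d = -196
  125a + 25b + 5c + d = -350
  216a + 36b + 6c + d = -570
Solving the system yields a = -2, b = -3, c = -5, d = 0.
So p(x) = -2x^3 - 3x^2 - 5x.
The coefficient of x^2 is -3.

-3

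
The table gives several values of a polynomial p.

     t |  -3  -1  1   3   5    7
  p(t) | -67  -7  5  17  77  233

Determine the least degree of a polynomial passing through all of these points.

3

Forward differences of the values at t = -3, -1, 1, 3, 5, 7:
  p  : -67  -7  5  17  77  233
  Δ  : 60  12  12  60  156
  Δ^2: -48  0  48  96
  Δ^3: 48  48  48
  Δ^4: 0  0
  Δ^5: 0
The third differences are constant (48) and nonzero, while all higher differences vanish, so the minimal degree is 3.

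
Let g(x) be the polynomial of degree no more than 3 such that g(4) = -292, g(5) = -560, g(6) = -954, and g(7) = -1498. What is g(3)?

Using the Lagrange interpolation formula with nodes 4, 5, 6, 7:
  L_0(x) = (x - 5)(x - 6)(x - 7) / -6
  L_1(x) = (x - 4)(x - 6)(x - 7) / 2
  L_2(x) = (x - 4)(x - 5)(x - 7) / -2
  L_3(x) = (x - 4)(x - 5)(x - 6) / 6
Then g(x) = -292·L_0(x) - 560·L_1(x) - 954·L_2(x) - 1498·L_3(x).
Expanding and collecting terms gives g(x) = -4x³ - 3x² + 3x.
Evaluating at x = 3: g(3) = -126.

-126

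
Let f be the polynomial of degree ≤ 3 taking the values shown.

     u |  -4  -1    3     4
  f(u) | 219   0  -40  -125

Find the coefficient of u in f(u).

Write f(u) = au^3 + bu^2 + cu + d. Substituting each data point gives a linear system:
  -64a + 16b - 4c + d = 219
  -a + b - c + d = 0
  27a + 9b + 3c + d = -40
  64a + 16b + 4c + d = -125
Solving the system yields a = -3, b = 3, c = 5, d = -1.
So f(u) = -3u^3 + 3u^2 + 5u - 1.
The coefficient of u is 5.

5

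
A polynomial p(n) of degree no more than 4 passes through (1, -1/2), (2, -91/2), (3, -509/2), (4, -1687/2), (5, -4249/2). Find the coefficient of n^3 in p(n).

4

Write p(n) = an^4 + bn^3 + cn^2 + dn + e. Substituting each data point gives a linear system:
  a + b + c + d + e = -1/2
  16a + 8b + 4c + 2d + e = -91/2
  81a + 27b + 9c + 3d + e = -509/2
  256a + 64b + 16c + 4d + e = -1687/2
  625a + 125b + 25c + 5d + e = -4249/2
Solving the system yields a = -4, b = 4, c = -6, d = 5, e = 1/2.
So p(n) = -4n^4 + 4n^3 - 6n^2 + 5n + 1/2.
The coefficient of n^3 is 4.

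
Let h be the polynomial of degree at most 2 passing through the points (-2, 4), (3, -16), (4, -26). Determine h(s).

Write h(s) = as^2 + bs + c. Substituting each data point gives a linear system:
  4a - 2b + c = 4
  9a + 3b + c = -16
  16a + 4b + c = -26
Solving the system yields a = -1, b = -3, c = 2.
So h(s) = -s^2 - 3s + 2.
Check: h(4) = -26. ✓

h(s) = -s^2 - 3s + 2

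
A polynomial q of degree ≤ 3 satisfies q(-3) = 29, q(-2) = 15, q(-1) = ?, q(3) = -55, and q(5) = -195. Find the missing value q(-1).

The 4 known points determine the degree-3 polynomial uniquely.
Write q(t) = at^3 + bt^2 + ct + d. Substituting each data point gives a linear system:
  -27a + 9b - 3c + d = 29
  -8a + 4b - 2c + d = 15
  27a + 9b + 3c + d = -55
  125a + 25b + 5c + d = -195
Solving the system yields a = -1, b = -2, c = -5, d = 5.
So q(t) = -t³ - 2t² - 5t + 5.
Then q(-1) = 9.

9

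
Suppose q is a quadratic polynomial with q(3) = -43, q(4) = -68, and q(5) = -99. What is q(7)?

-179

Using the Lagrange interpolation formula with nodes 3, 4, 5:
  L_0(s) = (s - 4)(s - 5) / 2
  L_1(s) = (s - 3)(s - 5) / -1
  L_2(s) = (s - 3)(s - 4) / 2
Then q(s) = -43·L_0(s) - 68·L_1(s) - 99·L_2(s).
Expanding and collecting terms gives q(s) = -3s^2 - 4s - 4.
Evaluating at s = 7: q(7) = -179.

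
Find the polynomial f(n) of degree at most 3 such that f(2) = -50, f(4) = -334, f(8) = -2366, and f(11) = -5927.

Write f(n) = an^3 + bn^2 + cn + d. Substituting each data point gives a linear system:
  8a + 4b + 2c + d = -50
  64a + 16b + 4c + d = -334
  512a + 64b + 8c + d = -2366
  1331a + 121b + 11c + d = -5927
Solving the system yields a = -4, b = -5, c = 0, d = 2.
So f(n) = -4n^3 - 5n^2 + 2.
Check: f(8) = -2366. ✓

f(n) = -4n^3 - 5n^2 + 2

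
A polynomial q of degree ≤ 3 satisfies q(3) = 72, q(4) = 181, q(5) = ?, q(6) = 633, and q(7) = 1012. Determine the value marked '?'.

362

The 4 known points determine the degree-3 polynomial uniquely.
Write q(n) = an^3 + bn^2 + cn + d. Substituting each data point gives a linear system:
  27a + 9b + 3c + d = 72
  64a + 16b + 4c + d = 181
  216a + 36b + 6c + d = 633
  343a + 49b + 7c + d = 1012
Solving the system yields a = 3, b = 0, c = -2, d = -3.
So q(n) = 3n^3 - 2n - 3.
Then q(5) = 362.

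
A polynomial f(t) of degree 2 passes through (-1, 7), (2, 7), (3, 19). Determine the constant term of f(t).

1

Write f(t) = at^2 + bt + c. Substituting each data point gives a linear system:
  a - b + c = 7
  4a + 2b + c = 7
  9a + 3b + c = 19
Solving the system yields a = 3, b = -3, c = 1.
So f(t) = 3t^2 - 3t + 1.
The constant term is 1.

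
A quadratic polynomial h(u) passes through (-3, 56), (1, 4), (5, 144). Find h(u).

h(u) = 6u^2 - u - 1

Write h(u) = au^2 + bu + c. Substituting each data point gives a linear system:
  9a - 3b + c = 56
  a + b + c = 4
  25a + 5b + c = 144
Solving the system yields a = 6, b = -1, c = -1.
So h(u) = 6u^2 - u - 1.
Check: h(-3) = 56. ✓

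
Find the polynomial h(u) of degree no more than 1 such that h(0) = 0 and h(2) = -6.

h(u) = -3u

Write h(u) = au + b. Substituting each data point gives a linear system:
  b = 0
  2a + b = -6
Solving the system yields a = -3, b = 0.
So h(u) = -3u.
Check: h(2) = -6. ✓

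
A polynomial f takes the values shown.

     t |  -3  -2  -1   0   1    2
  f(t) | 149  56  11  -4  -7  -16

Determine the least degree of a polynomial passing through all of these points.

Forward differences of the values at t = -3, -2, -1, 0, 1, 2:
  f  : 149  56  11  -4  -7  -16
  Δ  : -93  -45  -15  -3  -9
  Δ^2: 48  30  12  -6
  Δ^3: -18  -18  -18
  Δ^4: 0  0
  Δ^5: 0
The third differences are constant (-18) and nonzero, while all higher differences vanish, so the minimal degree is 3.

3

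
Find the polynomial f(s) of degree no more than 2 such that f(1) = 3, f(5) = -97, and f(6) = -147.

f(s) = -5s^2 + 5s + 3

Using the Lagrange interpolation formula with nodes 1, 5, 6:
  L_0(s) = (s - 5)(s - 6) / 20
  L_1(s) = (s - 1)(s - 6) / -4
  L_2(s) = (s - 1)(s - 5) / 5
Then f(s) = 3·L_0(s) - 97·L_1(s) - 147·L_2(s).
Expanding and collecting terms gives f(s) = -5s^2 + 5s + 3.
Check: f(6) = -147. ✓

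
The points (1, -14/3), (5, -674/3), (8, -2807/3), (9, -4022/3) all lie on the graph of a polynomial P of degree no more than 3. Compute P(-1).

28/3

Write P(n) = an^3 + bn^2 + cn + d. Substituting each data point gives a linear system:
  a + b + c + d = -14/3
  125a + 25b + 5c + d = -674/3
  512a + 64b + 8c + d = -2807/3
  729a + 81b + 9c + d = -4022/3
Solving the system yields a = -2, b = 2, c = -5, d = 1/3.
So P(n) = -2n^3 + 2n^2 - 5n + 1/3.
Then P(-1) = 28/3.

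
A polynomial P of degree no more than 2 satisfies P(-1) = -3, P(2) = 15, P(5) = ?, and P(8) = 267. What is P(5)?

105

The 3 known points determine the degree-2 polynomial uniquely.
Write P(n) = an^2 + bn + c. Substituting each data point gives a linear system:
  a - b + c = -3
  4a + 2b + c = 15
  64a + 8b + c = 267
Solving the system yields a = 4, b = 2, c = -5.
So P(n) = 4n² + 2n - 5.
Then P(5) = 105.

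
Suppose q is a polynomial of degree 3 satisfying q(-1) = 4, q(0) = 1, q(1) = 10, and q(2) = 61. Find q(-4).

-215

Using the Lagrange interpolation formula with nodes -1, 0, 1, 2:
  L_0(x) = x(x - 1)(x - 2) / -6
  L_1(x) = (x + 1)(x - 1)(x - 2) / 2
  L_2(x) = (x + 1)x(x - 2) / -2
  L_3(x) = (x + 1)x(x - 1) / 6
Then q(x) = 4·L_0(x) + 1·L_1(x) + 10·L_2(x) + 61·L_3(x).
Expanding and collecting terms gives q(x) = 5x³ + 6x² - 2x + 1.
Evaluating at x = -4: q(-4) = -215.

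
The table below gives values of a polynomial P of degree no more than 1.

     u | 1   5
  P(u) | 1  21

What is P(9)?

41

Using the Lagrange interpolation formula with nodes 1, 5:
  L_0(u) = (u - 5) / -4
  L_1(u) = (u - 1) / 4
Then P(u) = 1·L_0(u) + 21·L_1(u).
Expanding and collecting terms gives P(u) = 5u - 4.
Evaluating at u = 9: P(9) = 41.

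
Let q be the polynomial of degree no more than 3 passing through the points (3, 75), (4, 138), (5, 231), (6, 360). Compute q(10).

1356

Forward differences of the values at t = 3, 4, 5, 6:
  q  : 75  138  231  360
  Δ  : 63  93  129
  Δ^2: 30  36
  Δ^3: 6
The third differences are constant, confirming degree 3.
Interpolating (Newton forward form) and evaluating at t = 10 gives q(10) = 1356.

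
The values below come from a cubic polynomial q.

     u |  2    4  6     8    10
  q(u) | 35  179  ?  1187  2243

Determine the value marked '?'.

On equispaced nodes a degree-3 polynomial has vanishing fourth forward difference, so
  q(2) - 4·q(4) + 6·q(6) - 4·q(8) + q(10) = 0.
Substituting the known values and solving for q(6):
  6·q(6) = 3186
  q(6) = 531.

531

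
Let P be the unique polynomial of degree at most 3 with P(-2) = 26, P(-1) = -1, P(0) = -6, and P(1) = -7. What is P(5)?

Write P(x) = ax^3 + bx^2 + cx + d. Substituting each data point gives a linear system:
  -8a + 4b - 2c + d = 26
  -a + b - c + d = -1
  d = -6
  a + b + c + d = -7
Solving the system yields a = -3, b = 2, c = 0, d = -6.
So P(x) = -3x³ + 2x² - 6.
Then P(5) = -331.

-331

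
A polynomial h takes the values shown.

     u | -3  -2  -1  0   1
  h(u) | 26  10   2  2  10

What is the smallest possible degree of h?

Forward differences of the values at u = -3, -2, -1, 0, 1:
  h  : 26  10  2  2  10
  Δ  : -16  -8  0  8
  Δ^2: 8  8  8
  Δ^3: 0  0
  Δ^4: 0
The second differences are constant (8) and nonzero, while all higher differences vanish, so the minimal degree is 2.

2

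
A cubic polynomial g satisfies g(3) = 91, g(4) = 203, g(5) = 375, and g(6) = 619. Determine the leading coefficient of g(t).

Write g(t) = at^3 + bt^2 + ct + d. Substituting each data point gives a linear system:
  27a + 9b + 3c + d = 91
  64a + 16b + 4c + d = 203
  125a + 25b + 5c + d = 375
  216a + 36b + 6c + d = 619
Solving the system yields a = 2, b = 6, c = -4, d = -5.
So g(t) = 2t^3 + 6t^2 - 4t - 5.
The leading coefficient is 2.

2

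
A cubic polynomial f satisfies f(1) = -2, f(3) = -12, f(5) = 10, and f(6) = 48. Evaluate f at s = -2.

Write f(s) = as^3 + bs^2 + cs + d. Substituting each data point gives a linear system:
  a + b + c + d = -2
  27a + 9b + 3c + d = -12
  125a + 25b + 5c + d = 10
  216a + 36b + 6c + d = 48
Solving the system yields a = 1, b = -5, c = 2, d = 0.
So f(s) = s³ - 5s² + 2s.
Then f(-2) = -32.

-32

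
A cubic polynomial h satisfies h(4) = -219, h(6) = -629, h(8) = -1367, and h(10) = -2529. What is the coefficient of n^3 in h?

Write h(n) = an^3 + bn^2 + cn + d. Substituting each data point gives a linear system:
  64a + 16b + 4c + d = -219
  216a + 36b + 6c + d = -629
  512a + 64b + 8c + d = -1367
  1000a + 100b + 10c + d = -2529
Solving the system yields a = -2, b = -5, c = -3, d = 1.
So h(n) = -2n³ - 5n² - 3n + 1.
The leading coefficient is -2.

-2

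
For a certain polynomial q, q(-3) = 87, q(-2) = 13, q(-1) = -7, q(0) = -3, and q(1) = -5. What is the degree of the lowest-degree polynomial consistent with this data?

Forward differences of the values at x = -3, -2, -1, 0, 1:
  q  : 87  13  -7  -3  -5
  Δ  : -74  -20  4  -2
  Δ^2: 54  24  -6
  Δ^3: -30  -30
  Δ^4: 0
The third differences are constant (-30) and nonzero, while all higher differences vanish, so the minimal degree is 3.

3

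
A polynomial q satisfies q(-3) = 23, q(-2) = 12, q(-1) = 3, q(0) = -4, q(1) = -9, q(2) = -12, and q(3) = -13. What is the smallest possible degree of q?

Forward differences of the values at s = -3, -2, -1, 0, 1, 2, 3:
  q  : 23  12  3  -4  -9  -12  -13
  Δ  : -11  -9  -7  -5  -3  -1
  Δ^2: 2  2  2  2  2
  Δ^3: 0  0  0  0
  Δ^4: 0  0  0
  Δ^5: 0  0
  Δ^6: 0
The second differences are constant (2) and nonzero, while all higher differences vanish, so the minimal degree is 2.

2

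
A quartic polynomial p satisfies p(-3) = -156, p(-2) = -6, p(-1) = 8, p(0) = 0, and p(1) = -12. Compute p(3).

Forward differences of the values at t = -3, -2, -1, 0, 1:
  p  : -156  -6  8  0  -12
  Δ  : 150  14  -8  -12
  Δ^2: -136  -22  -4
  Δ^3: 114  18
  Δ^4: -96
The fourth differences are constant, confirming degree 4.
Interpolating (Newton forward form) and evaluating at t = 3 gives p(3) = -456.

-456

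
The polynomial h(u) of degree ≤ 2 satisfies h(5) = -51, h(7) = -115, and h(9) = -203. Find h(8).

-156

Write h(u) = au^2 + bu + c. Substituting each data point gives a linear system:
  25a + 5b + c = -51
  49a + 7b + c = -115
  81a + 9b + c = -203
Solving the system yields a = -3, b = 4, c = 4.
So h(u) = -3u² + 4u + 4.
Then h(8) = -156.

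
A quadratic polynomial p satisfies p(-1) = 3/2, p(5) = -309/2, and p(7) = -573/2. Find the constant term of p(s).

Write p(s) = as^2 + bs + c. Substituting each data point gives a linear system:
  a - b + c = 3/2
  25a + 5b + c = -309/2
  49a + 7b + c = -573/2
Solving the system yields a = -5, b = -6, c = 1/2.
So p(s) = -5s² - 6s + 1/2.
The constant term is 1/2.

1/2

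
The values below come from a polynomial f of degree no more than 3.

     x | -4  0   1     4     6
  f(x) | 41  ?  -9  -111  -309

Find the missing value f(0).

-3

The 4 known points determine the degree-3 polynomial uniquely.
Write f(x) = ax^3 + bx^2 + cx + d. Substituting each data point gives a linear system:
  -64a + 16b - 4c + d = 41
  a + b + c + d = -9
  64a + 16b + 4c + d = -111
  216a + 36b + 6c + d = -309
Solving the system yields a = -1, b = -2, c = -3, d = -3.
So f(x) = -x³ - 2x² - 3x - 3.
Then f(0) = -3.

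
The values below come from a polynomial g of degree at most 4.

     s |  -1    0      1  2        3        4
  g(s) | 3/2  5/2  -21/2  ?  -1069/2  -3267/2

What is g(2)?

-231/2

The 5 known points determine the degree-4 polynomial uniquely.
Write g(s) = as^4 + bs^3 + cs^2 + ds + e. Substituting each data point gives a linear system:
  a - b + c - d + e = 3/2
  e = 5/2
  a + b + c + d + e = -21/2
  81a + 27b + 9c + 3d + e = -1069/2
  256a + 64b + 16c + 4d + e = -3267/2
Solving the system yields a = -6, b = -1, c = -1, d = -5, e = 5/2.
So g(s) = -6s^4 - s^3 - s^2 - 5s + 5/2.
Then g(2) = -231/2.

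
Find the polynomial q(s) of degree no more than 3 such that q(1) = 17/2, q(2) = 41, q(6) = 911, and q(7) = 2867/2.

q(s) = 4s^3 + s^2 + (3/2)s + 2

Using the Lagrange interpolation formula with nodes 1, 2, 6, 7:
  L_0(s) = (s - 2)(s - 6)(s - 7) / -30
  L_1(s) = (s - 1)(s - 6)(s - 7) / 20
  L_2(s) = (s - 1)(s - 2)(s - 7) / -20
  L_3(s) = (s - 1)(s - 2)(s - 6) / 30
Then q(s) = 17/2·L_0(s) + 41·L_1(s) + 911·L_2(s) + 2867/2·L_3(s).
Expanding and collecting terms gives q(s) = 4s^3 + s^2 + (3/2)s + 2.
Check: q(6) = 911. ✓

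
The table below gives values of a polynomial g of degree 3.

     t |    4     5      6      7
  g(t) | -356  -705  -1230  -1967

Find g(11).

Forward differences of the values at t = 4, 5, 6, 7:
  g  : -356  -705  -1230  -1967
  Δ  : -349  -525  -737
  Δ^2: -176  -212
  Δ^3: -36
The third differences are constant, confirming degree 3.
Interpolating (Newton forward form) and evaluating at t = 11 gives g(11) = -7755.

-7755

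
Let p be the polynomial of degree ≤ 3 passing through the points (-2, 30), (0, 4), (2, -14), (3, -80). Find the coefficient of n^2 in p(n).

Write p(n) = an^3 + bn^2 + cn + d. Substituting each data point gives a linear system:
  -8a + 4b - 2c + d = 30
  d = 4
  8a + 4b + 2c + d = -14
  27a + 9b + 3c + d = -80
Solving the system yields a = -4, b = 1, c = 5, d = 4.
So p(n) = -4n³ + n² + 5n + 4.
The coefficient of n^2 is 1.

1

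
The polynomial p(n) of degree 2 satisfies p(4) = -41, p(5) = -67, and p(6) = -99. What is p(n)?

p(n) = -3n^2 + n + 3

Using the Lagrange interpolation formula with nodes 4, 5, 6:
  L_0(n) = (n - 5)(n - 6) / 2
  L_1(n) = (n - 4)(n - 6) / -1
  L_2(n) = (n - 4)(n - 5) / 2
Then p(n) = -41·L_0(n) - 67·L_1(n) - 99·L_2(n).
Expanding and collecting terms gives p(n) = -3n^2 + n + 3.
Check: p(4) = -41. ✓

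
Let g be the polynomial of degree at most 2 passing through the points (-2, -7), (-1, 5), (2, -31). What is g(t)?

Write g(t) = at^2 + bt + c. Substituting each data point gives a linear system:
  4a - 2b + c = -7
  a - b + c = 5
  4a + 2b + c = -31
Solving the system yields a = -6, b = -6, c = 5.
So g(t) = -6t^2 - 6t + 5.
Check: g(-2) = -7. ✓

g(t) = -6t^2 - 6t + 5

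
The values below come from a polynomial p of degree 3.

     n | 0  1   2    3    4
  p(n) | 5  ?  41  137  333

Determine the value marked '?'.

The 4 known points determine the degree-3 polynomial uniquely.
Write p(n) = an^3 + bn^2 + cn + d. Substituting each data point gives a linear system:
  d = 5
  8a + 4b + 2c + d = 41
  27a + 9b + 3c + d = 137
  64a + 16b + 4c + d = 333
Solving the system yields a = 6, b = -4, c = 2, d = 5.
So p(n) = 6n³ - 4n² + 2n + 5.
Then p(1) = 9.

9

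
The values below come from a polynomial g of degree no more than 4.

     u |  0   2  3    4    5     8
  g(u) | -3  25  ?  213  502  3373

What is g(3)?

The 5 known points determine the degree-4 polynomial uniquely.
Write g(u) = au^4 + bu^3 + cu^2 + du + e. Substituting each data point gives a linear system:
  e = -3
  16a + 8b + 4c + 2d + e = 25
  256a + 64b + 16c + 4d + e = 213
  625a + 125b + 25c + 5d + e = 502
  4096a + 512b + 64c + 8d + e = 3373
Solving the system yields a = 1, b = -2, c = 4, d = 6, e = -3.
So g(u) = u^4 - 2u^3 + 4u^2 + 6u - 3.
Then g(3) = 78.

78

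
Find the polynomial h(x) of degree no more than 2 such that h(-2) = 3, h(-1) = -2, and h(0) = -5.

Using the Lagrange interpolation formula with nodes -2, -1, 0:
  L_0(x) = (x + 1)x / 2
  L_1(x) = (x + 2)x / -1
  L_2(x) = (x + 2)(x + 1) / 2
Then h(x) = 3·L_0(x) - 2·L_1(x) - 5·L_2(x).
Expanding and collecting terms gives h(x) = x² - 2x - 5.
Check: h(0) = -5. ✓

h(x) = x^2 - 2x - 5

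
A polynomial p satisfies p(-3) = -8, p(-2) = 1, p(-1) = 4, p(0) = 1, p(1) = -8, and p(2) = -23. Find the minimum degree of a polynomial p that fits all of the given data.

Forward differences of the values at u = -3, -2, -1, 0, 1, 2:
  p  : -8  1  4  1  -8  -23
  Δ  : 9  3  -3  -9  -15
  Δ^2: -6  -6  -6  -6
  Δ^3: 0  0  0
  Δ^4: 0  0
  Δ^5: 0
The second differences are constant (-6) and nonzero, while all higher differences vanish, so the minimal degree is 2.

2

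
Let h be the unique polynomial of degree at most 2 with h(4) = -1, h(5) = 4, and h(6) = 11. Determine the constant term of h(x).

-1

Write h(x) = ax^2 + bx + c. Substituting each data point gives a linear system:
  16a + 4b + c = -1
  25a + 5b + c = 4
  36a + 6b + c = 11
Solving the system yields a = 1, b = -4, c = -1.
So h(x) = x² - 4x - 1.
The constant term is -1.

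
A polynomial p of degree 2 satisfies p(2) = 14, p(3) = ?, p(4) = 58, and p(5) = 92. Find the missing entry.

32

The 3 known points determine the degree-2 polynomial uniquely.
Write p(t) = at^2 + bt + c. Substituting each data point gives a linear system:
  4a + 2b + c = 14
  16a + 4b + c = 58
  25a + 5b + c = 92
Solving the system yields a = 4, b = -2, c = 2.
So p(t) = 4t² - 2t + 2.
Then p(3) = 32.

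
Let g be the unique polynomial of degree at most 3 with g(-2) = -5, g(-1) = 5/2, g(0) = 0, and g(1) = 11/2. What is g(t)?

Write g(t) = at^3 + bt^2 + ct + d. Substituting each data point gives a linear system:
  -8a + 4b - 2c + d = -5
  -a + b - c + d = 5/2
  d = 0
  a + b + c + d = 11/2
Solving the system yields a = 3, b = 4, c = -3/2, d = 0.
So g(t) = 3t^3 + 4t^2 - (3/2)t.
Check: g(-2) = -5. ✓

g(t) = 3t^3 + 4t^2 - (3/2)t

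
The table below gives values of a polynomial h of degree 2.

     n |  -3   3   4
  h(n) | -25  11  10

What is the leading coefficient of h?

-1

Write h(n) = an^2 + bn + c. Substituting each data point gives a linear system:
  9a - 3b + c = -25
  9a + 3b + c = 11
  16a + 4b + c = 10
Solving the system yields a = -1, b = 6, c = 2.
So h(n) = -n^2 + 6n + 2.
The leading coefficient is -1.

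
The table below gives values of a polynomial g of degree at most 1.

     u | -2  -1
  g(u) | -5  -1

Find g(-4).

-13

Write g(u) = au + b. Substituting each data point gives a linear system:
  -2a + b = -5
  -a + b = -1
Solving the system yields a = 4, b = 3.
So g(u) = 4u + 3.
Then g(-4) = -13.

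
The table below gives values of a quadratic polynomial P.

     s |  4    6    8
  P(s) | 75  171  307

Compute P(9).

390

Using the Lagrange interpolation formula with nodes 4, 6, 8:
  L_0(s) = (s - 6)(s - 8) / 8
  L_1(s) = (s - 4)(s - 8) / -4
  L_2(s) = (s - 4)(s - 6) / 8
Then P(s) = 75·L_0(s) + 171·L_1(s) + 307·L_2(s).
Expanding and collecting terms gives P(s) = 5s^2 - 2s + 3.
Evaluating at s = 9: P(9) = 390.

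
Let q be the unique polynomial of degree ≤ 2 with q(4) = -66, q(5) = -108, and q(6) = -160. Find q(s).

q(s) = -5s^2 + 3s + 2

Write q(s) = as^2 + bs + c. Substituting each data point gives a linear system:
  16a + 4b + c = -66
  25a + 5b + c = -108
  36a + 6b + c = -160
Solving the system yields a = -5, b = 3, c = 2.
So q(s) = -5s^2 + 3s + 2.
Check: q(5) = -108. ✓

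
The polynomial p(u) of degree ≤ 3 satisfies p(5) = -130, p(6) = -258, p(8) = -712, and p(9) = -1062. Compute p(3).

Using the Lagrange interpolation formula with nodes 5, 6, 8, 9:
  L_0(u) = (u - 6)(u - 8)(u - 9) / -12
  L_1(u) = (u - 5)(u - 8)(u - 9) / 6
  L_2(u) = (u - 5)(u - 6)(u - 9) / -6
  L_3(u) = (u - 5)(u - 6)(u - 8) / 12
Then p(u) = -130·L_0(u) - 258·L_1(u) - 712·L_2(u) - 1062·L_3(u).
Expanding and collecting terms gives p(u) = -2u^3 + 5u^2 - u.
Evaluating at u = 3: p(3) = -12.

-12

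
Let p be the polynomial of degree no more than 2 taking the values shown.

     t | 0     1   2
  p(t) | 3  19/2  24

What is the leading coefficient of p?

4

Write p(t) = at^2 + bt + c. Substituting each data point gives a linear system:
  c = 3
  a + b + c = 19/2
  4a + 2b + c = 24
Solving the system yields a = 4, b = 5/2, c = 3.
So p(t) = 4t^2 + (5/2)t + 3.
The leading coefficient is 4.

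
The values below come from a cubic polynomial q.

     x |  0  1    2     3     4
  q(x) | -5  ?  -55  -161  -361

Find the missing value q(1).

-13

On equispaced nodes a degree-3 polynomial has vanishing fourth forward difference, so
  q(0) - 4·q(1) + 6·q(2) - 4·q(3) + q(4) = 0.
Substituting the known values and solving for q(1):
  -4·q(1) = 52
  q(1) = -13.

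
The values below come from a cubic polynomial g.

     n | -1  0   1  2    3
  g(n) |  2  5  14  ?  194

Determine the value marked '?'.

65

On equispaced nodes a degree-3 polynomial has vanishing fourth forward difference, so
  g(-1) - 4·g(0) + 6·g(1) - 4·g(2) + g(3) = 0.
Substituting the known values and solving for g(2):
  -4·g(2) = -260
  g(2) = 65.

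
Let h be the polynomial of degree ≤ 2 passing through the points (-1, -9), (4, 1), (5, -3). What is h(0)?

-3

Write h(s) = as^2 + bs + c. Substituting each data point gives a linear system:
  a - b + c = -9
  16a + 4b + c = 1
  25a + 5b + c = -3
Solving the system yields a = -1, b = 5, c = -3.
So h(s) = -s^2 + 5s - 3.
Then h(0) = -3.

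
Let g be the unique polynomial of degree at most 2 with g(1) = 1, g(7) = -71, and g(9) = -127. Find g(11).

-199

Write g(t) = at^2 + bt + c. Substituting each data point gives a linear system:
  a + b + c = 1
  49a + 7b + c = -71
  81a + 9b + c = -127
Solving the system yields a = -2, b = 4, c = -1.
So g(t) = -2t² + 4t - 1.
Then g(11) = -199.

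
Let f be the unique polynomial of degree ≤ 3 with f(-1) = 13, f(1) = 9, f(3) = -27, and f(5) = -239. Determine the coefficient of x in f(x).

1

Write f(x) = ax^3 + bx^2 + cx + d. Substituting each data point gives a linear system:
  -a + b - c + d = 13
  a + b + c + d = 9
  27a + 9b + 3c + d = -27
  125a + 25b + 5c + d = -239
Solving the system yields a = -3, b = 5, c = 1, d = 6.
So f(x) = -3x^3 + 5x^2 + x + 6.
The coefficient of x is 1.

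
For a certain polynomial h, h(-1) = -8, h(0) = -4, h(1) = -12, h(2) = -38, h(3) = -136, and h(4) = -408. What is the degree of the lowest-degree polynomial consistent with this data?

Forward differences of the values at u = -1, 0, 1, 2, 3, 4:
  h  : -8  -4  -12  -38  -136  -408
  Δ  : 4  -8  -26  -98  -272
  Δ^2: -12  -18  -72  -174
  Δ^3: -6  -54  -102
  Δ^4: -48  -48
  Δ^5: 0
The fourth differences are constant (-48) and nonzero, while all higher differences vanish, so the minimal degree is 4.

4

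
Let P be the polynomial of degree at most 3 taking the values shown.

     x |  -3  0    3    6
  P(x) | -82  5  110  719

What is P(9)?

2318

Forward differences of the values at x = -3, 0, 3, 6:
  P  : -82  5  110  719
  Δ  : 87  105  609
  Δ^2: 18  504
  Δ^3: 486
The third differences are constant, confirming degree 3.
Interpolating (Newton forward form) and evaluating at x = 9 gives P(9) = 2318.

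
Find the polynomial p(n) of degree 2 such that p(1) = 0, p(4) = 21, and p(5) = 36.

p(n) = 2n^2 - 3n + 1

Write p(n) = an^2 + bn + c. Substituting each data point gives a linear system:
  a + b + c = 0
  16a + 4b + c = 21
  25a + 5b + c = 36
Solving the system yields a = 2, b = -3, c = 1.
So p(n) = 2n² - 3n + 1.
Check: p(4) = 21. ✓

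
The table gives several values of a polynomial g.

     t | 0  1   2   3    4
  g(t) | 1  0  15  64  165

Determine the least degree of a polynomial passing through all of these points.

Forward differences of the values at t = 0, 1, 2, 3, 4:
  g  : 1  0  15  64  165
  Δ  : -1  15  49  101
  Δ^2: 16  34  52
  Δ^3: 18  18
  Δ^4: 0
The third differences are constant (18) and nonzero, while all higher differences vanish, so the minimal degree is 3.

3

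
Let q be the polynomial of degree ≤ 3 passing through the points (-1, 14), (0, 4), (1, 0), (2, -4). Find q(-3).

76

Write q(u) = au^3 + bu^2 + cu + d. Substituting each data point gives a linear system:
  -a + b - c + d = 14
  d = 4
  a + b + c + d = 0
  8a + 4b + 2c + d = -4
Solving the system yields a = -1, b = 3, c = -6, d = 4.
So q(u) = -u^3 + 3u^2 - 6u + 4.
Then q(-3) = 76.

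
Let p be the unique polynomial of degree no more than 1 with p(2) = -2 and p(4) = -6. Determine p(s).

p(s) = -2s + 2

Using the Lagrange interpolation formula with nodes 2, 4:
  L_0(s) = (s - 4) / -2
  L_1(s) = (s - 2) / 2
Then p(s) = -2·L_0(s) - 6·L_1(s).
Expanding and collecting terms gives p(s) = -2s + 2.
Check: p(4) = -6. ✓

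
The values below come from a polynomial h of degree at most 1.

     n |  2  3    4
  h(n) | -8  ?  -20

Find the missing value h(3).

-14

On equispaced nodes a degree-1 polynomial has vanishing second forward difference, so
  h(2) - 2·h(3) + h(4) = 0.
Substituting the known values and solving for h(3):
  -2·h(3) = 28
  h(3) = -14.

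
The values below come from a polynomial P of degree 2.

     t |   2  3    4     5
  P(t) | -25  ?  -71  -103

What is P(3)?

The 3 known points determine the degree-2 polynomial uniquely.
Write P(t) = at^2 + bt + c. Substituting each data point gives a linear system:
  4a + 2b + c = -25
  16a + 4b + c = -71
  25a + 5b + c = -103
Solving the system yields a = -3, b = -5, c = -3.
So P(t) = -3t^2 - 5t - 3.
Then P(3) = -45.

-45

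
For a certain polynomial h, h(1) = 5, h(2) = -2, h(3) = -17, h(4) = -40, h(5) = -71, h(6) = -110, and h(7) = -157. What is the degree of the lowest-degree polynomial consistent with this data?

2

Forward differences of the values at n = 1, 2, 3, 4, 5, 6, 7:
  h  : 5  -2  -17  -40  -71  -110  -157
  Δ  : -7  -15  -23  -31  -39  -47
  Δ^2: -8  -8  -8  -8  -8
  Δ^3: 0  0  0  0
  Δ^4: 0  0  0
  Δ^5: 0  0
  Δ^6: 0
The second differences are constant (-8) and nonzero, while all higher differences vanish, so the minimal degree is 2.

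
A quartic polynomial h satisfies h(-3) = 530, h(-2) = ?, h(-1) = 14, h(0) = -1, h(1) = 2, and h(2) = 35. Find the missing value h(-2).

The 5 known points determine the degree-4 polynomial uniquely.
Write h(s) = as^4 + bs^3 + cs^2 + ds + e. Substituting each data point gives a linear system:
  81a - 27b + 9c - 3d + e = 530
  a - b + c - d + e = 14
  e = -1
  a + b + c + d + e = 2
  16a + 8b + 4c + 2d + e = 35
Solving the system yields a = 4, b = -6, c = 5, d = 0, e = -1.
So h(s) = 4s^4 - 6s^3 + 5s^2 - 1.
Then h(-2) = 131.

131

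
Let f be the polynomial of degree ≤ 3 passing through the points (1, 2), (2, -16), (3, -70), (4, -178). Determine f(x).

Using the Lagrange interpolation formula with nodes 1, 2, 3, 4:
  L_0(x) = (x - 2)(x - 3)(x - 4) / -6
  L_1(x) = (x - 1)(x - 3)(x - 4) / 2
  L_2(x) = (x - 1)(x - 2)(x - 4) / -2
  L_3(x) = (x - 1)(x - 2)(x - 3) / 6
Then f(x) = 2·L_0(x) - 16·L_1(x) - 70·L_2(x) - 178·L_3(x).
Expanding and collecting terms gives f(x) = -3x³ + 3x + 2.
Check: f(4) = -178. ✓

f(x) = -3x^3 + 3x + 2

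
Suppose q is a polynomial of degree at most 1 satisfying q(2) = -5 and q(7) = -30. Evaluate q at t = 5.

-20

Write q(t) = at + b. Substituting each data point gives a linear system:
  2a + b = -5
  7a + b = -30
Solving the system yields a = -5, b = 5.
So q(t) = -5t + 5.
Then q(5) = -20.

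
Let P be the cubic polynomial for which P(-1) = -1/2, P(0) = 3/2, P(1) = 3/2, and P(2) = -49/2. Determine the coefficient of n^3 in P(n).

Write P(n) = an^3 + bn^2 + cn + d. Substituting each data point gives a linear system:
  -a + b - c + d = -1/2
  d = 3/2
  a + b + c + d = 3/2
  8a + 4b + 2c + d = -49/2
Solving the system yields a = -4, b = -1, c = 5, d = 3/2.
So P(n) = -4n^3 - n^2 + 5n + 3/2.
The leading coefficient is -4.

-4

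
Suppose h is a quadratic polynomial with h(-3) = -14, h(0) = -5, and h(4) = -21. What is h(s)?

h(s) = -s^2 - 5

Write h(s) = as^2 + bs + c. Substituting each data point gives a linear system:
  9a - 3b + c = -14
  c = -5
  16a + 4b + c = -21
Solving the system yields a = -1, b = 0, c = -5.
So h(s) = -s^2 - 5.
Check: h(4) = -21. ✓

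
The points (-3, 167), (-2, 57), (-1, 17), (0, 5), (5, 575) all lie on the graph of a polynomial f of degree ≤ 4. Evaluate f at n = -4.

Write f(n) = an^4 + bn^3 + cn^2 + dn + e. Substituting each data point gives a linear system:
  81a - 27b + 9c - 3d + e = 167
  16a - 8b + 4c - 2d + e = 57
  a - b + c - d + e = 17
  e = 5
  625a + 125b + 25c + 5d + e = 575
Solving the system yields a = 1, b = -1, c = 4, d = -6, e = 5.
So f(n) = n^4 - n^3 + 4n^2 - 6n + 5.
Then f(-4) = 413.

413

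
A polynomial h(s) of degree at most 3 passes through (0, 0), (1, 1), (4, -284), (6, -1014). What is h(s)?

h(s) = -5s^3 + s^2 + 5s

Write h(s) = as^3 + bs^2 + cs + d. Substituting each data point gives a linear system:
  d = 0
  a + b + c + d = 1
  64a + 16b + 4c + d = -284
  216a + 36b + 6c + d = -1014
Solving the system yields a = -5, b = 1, c = 5, d = 0.
So h(s) = -5s^3 + s^2 + 5s.
Check: h(1) = 1. ✓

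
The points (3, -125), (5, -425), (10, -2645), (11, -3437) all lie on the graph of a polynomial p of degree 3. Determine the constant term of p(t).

Write p(t) = at^3 + bt^2 + ct + d. Substituting each data point gives a linear system:
  27a + 9b + 3c + d = -125
  125a + 25b + 5c + d = -425
  1000a + 100b + 10c + d = -2645
  1331a + 121b + 11c + d = -3437
Solving the system yields a = -2, b = -6, c = -4, d = -5.
So p(t) = -2t^3 - 6t^2 - 4t - 5.
The constant term is -5.

-5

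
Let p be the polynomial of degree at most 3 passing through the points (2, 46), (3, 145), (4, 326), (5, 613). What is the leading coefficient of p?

Write p(x) = ax^3 + bx^2 + cx + d. Substituting each data point gives a linear system:
  8a + 4b + 2c + d = 46
  27a + 9b + 3c + d = 145
  64a + 16b + 4c + d = 326
  125a + 25b + 5c + d = 613
Solving the system yields a = 4, b = 5, c = -2, d = -2.
So p(x) = 4x^3 + 5x^2 - 2x - 2.
The leading coefficient is 4.

4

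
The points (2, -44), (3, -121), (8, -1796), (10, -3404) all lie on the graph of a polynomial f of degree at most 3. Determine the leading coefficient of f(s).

Write f(s) = as^3 + bs^2 + cs + d. Substituting each data point gives a linear system:
  8a + 4b + 2c + d = -44
  27a + 9b + 3c + d = -121
  512a + 64b + 8c + d = -1796
  1000a + 100b + 10c + d = -3404
Solving the system yields a = -3, b = -4, c = 0, d = -4.
So f(s) = -3s^3 - 4s^2 - 4.
The leading coefficient is -3.

-3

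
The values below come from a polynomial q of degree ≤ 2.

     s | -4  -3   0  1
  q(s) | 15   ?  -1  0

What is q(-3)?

The 3 known points determine the degree-2 polynomial uniquely.
Write q(s) = as^2 + bs + c. Substituting each data point gives a linear system:
  16a - 4b + c = 15
  c = -1
  a + b + c = 0
Solving the system yields a = 1, b = 0, c = -1.
So q(s) = s² - 1.
Then q(-3) = 8.

8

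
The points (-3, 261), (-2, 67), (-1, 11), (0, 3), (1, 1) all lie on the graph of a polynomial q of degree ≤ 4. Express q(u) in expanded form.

Write q(u) = au^4 + bu^3 + cu^2 + du + e. Substituting each data point gives a linear system:
  81a - 27b + 9c - 3d + e = 261
  16a - 8b + 4c - 2d + e = 67
  a - b + c - d + e = 11
  e = 3
  a + b + c + d + e = 1
Solving the system yields a = 2, b = -3, c = 1, d = -2, e = 3.
So q(u) = 2u⁴ - 3u³ + u² - 2u + 3.
Check: q(-3) = 261. ✓

q(u) = 2u^4 - 3u^3 + u^2 - 2u + 3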